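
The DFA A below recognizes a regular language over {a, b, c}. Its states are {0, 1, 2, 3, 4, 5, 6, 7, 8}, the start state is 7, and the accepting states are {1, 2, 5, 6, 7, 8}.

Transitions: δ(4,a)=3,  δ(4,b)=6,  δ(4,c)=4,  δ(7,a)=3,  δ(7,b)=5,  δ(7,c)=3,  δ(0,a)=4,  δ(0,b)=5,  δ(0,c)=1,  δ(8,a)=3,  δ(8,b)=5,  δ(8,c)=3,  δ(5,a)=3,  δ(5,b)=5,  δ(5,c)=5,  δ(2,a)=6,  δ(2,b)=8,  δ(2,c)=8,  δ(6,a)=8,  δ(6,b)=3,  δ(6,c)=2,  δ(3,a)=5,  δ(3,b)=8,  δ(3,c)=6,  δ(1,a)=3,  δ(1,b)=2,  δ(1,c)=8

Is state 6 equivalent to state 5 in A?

States {0,1,4} cannot be reached from the start state, so discard them.
Initial partition by acceptance: {2,5,6,7,8} | {3}.
On input a, block {2,5,6,7,8} splits into {5,7,8} and {2,6}.
Split {5,7,8} by δ(·,c) → {7,8} and {5}.
Split {2,6} by δ(·,a) → {2} and {6}.
Stable partition: {7,8} | {3} | {2} | {5} | {6} — 5 equivalence classes.
6 and 5 end up in different blocks, so they are distinguishable. For instance, the string 'a' is accepted from only 6.

No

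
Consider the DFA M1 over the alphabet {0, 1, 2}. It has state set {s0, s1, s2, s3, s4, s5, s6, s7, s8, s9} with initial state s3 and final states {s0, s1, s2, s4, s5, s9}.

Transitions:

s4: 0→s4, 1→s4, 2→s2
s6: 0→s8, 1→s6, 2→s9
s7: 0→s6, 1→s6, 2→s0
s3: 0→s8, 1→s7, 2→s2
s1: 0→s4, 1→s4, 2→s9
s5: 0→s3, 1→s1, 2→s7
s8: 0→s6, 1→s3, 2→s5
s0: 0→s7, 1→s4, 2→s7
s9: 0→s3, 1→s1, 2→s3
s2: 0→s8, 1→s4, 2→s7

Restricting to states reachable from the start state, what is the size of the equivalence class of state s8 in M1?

Initial partition by acceptance: {s0,s1,s2,s4,s5,s9} | {s3,s6,s7,s8}.
Split {s0,s1,s2,s4,s5,s9} by δ(·,0) → {s0,s2,s5,s9} and {s1,s4}.
The partition is now stable with 3 blocks: {s0,s2,s5,s9} | {s3,s6,s7,s8} | {s1,s4}.
State s8 belongs to the block {s3,s6,s7,s8}, which has 4 states.

4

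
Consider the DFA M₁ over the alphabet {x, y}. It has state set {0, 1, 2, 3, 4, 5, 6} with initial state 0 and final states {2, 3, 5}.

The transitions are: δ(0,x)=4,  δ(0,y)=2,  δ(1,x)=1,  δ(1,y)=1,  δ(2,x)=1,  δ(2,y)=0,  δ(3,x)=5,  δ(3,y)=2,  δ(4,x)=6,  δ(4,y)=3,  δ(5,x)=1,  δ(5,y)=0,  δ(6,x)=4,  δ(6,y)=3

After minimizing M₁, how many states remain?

All states are reachable from the start state.
Initial partition by acceptance: {2,3,5} | {0,1,4,6}.
Split {2,3,5} by δ(·,x) → {2,5} and {3}.
Refine {0,1,4,6} on symbol y: members go to different blocks, giving {4,6} and {0} and {1}.
No further refinement is possible. Final partition (5 blocks): {2,5} | {4,6} | {3} | {0} | {1}.

5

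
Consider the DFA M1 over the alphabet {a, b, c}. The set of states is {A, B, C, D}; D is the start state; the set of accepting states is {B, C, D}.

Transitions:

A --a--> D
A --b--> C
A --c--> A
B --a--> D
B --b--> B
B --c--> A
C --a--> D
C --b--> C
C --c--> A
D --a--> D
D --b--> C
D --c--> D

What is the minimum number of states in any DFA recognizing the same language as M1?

Reachable states from the start: {A,C,D}. Unreachable: {B} — drop them.
P0 = {C,D} | {A}.
Split {C,D} by δ(·,c) → {C} and {D}.
The partition is now stable with 3 blocks: {C} | {A} | {D}.

3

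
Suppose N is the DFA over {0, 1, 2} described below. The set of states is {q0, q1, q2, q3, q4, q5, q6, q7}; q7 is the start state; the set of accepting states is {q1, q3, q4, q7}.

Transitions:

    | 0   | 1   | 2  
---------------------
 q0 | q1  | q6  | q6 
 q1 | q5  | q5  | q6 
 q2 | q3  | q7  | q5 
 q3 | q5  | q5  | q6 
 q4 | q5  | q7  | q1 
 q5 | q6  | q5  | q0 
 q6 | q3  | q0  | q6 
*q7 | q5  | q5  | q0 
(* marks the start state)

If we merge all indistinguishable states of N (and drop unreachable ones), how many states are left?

First remove the unreachable states {q2,q4}; 6 states remain.
P0 = {q1,q3,q7} | {q0,q5,q6}.
Refine {q0,q5,q6} on symbol 0: members go to different blocks, giving {q0,q6} and {q5}.
No further refinement is possible. Final partition (3 blocks): {q1,q3,q7} | {q0,q6} | {q5}.

3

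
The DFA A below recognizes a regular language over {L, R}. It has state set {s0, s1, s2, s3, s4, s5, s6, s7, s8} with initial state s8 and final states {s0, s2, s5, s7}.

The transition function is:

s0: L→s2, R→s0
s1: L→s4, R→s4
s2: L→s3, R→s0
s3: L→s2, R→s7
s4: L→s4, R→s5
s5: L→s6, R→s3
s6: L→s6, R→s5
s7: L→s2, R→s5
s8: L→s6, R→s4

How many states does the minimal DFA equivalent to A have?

States {s1} cannot be reached from the start state, so discard them.
Start with accepting vs non-accepting: {s0,s2,s5,s7} | {s3,s4,s6,s8}.
Split {s0,s2,s5,s7} by δ(·,L) → {s0,s7} and {s2,s5}.
On input R, block {s0,s7} splits into {s0} and {s7}.
Split {s3,s4,s6,s8} by δ(·,L) → {s4,s6,s8} and {s3}.
Refine {s4,s6,s8} on symbol R: members go to different blocks, giving {s4,s6} and {s8}.
Refine {s2,s5} on symbol L: members go to different blocks, giving {s2} and {s5}.
The partition is now stable with 7 blocks: {s0} | {s4,s6} | {s2} | {s7} | {s3} | {s8} | {s5}.

7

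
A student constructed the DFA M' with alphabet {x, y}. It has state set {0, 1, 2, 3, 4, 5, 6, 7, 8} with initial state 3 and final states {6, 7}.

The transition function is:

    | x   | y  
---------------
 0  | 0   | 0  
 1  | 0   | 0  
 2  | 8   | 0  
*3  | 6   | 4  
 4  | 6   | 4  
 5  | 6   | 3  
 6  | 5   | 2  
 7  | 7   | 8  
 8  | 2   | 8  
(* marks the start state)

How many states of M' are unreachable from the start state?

Starting at 3 and following transitions, the reachable set is {0, 2, 3, 4, 5, 6, 8}. That leaves 1, 7 unreachable — 2 in total.

2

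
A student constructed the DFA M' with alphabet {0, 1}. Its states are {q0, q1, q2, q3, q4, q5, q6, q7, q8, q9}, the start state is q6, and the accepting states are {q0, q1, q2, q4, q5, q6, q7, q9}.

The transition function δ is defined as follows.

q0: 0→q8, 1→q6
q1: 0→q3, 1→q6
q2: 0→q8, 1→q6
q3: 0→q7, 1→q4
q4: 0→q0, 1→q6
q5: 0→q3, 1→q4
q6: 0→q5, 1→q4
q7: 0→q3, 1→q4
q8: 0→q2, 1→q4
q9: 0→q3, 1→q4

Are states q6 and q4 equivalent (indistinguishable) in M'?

Yes

First remove the unreachable states {q1,q9}; 8 states remain.
Initial partition by acceptance: {q0,q2,q4,q5,q6,q7} | {q3,q8}.
Refine {q0,q2,q4,q5,q6,q7} on symbol 0: members go to different blocks, giving {q0,q2,q5,q7} and {q4,q6}.
The partition is now stable with 3 blocks: {q0,q2,q5,q7} | {q3,q8} | {q4,q6}.
q6 and q4 lie in the same block of the stable partition, so they are equivalent — no string distinguishes them.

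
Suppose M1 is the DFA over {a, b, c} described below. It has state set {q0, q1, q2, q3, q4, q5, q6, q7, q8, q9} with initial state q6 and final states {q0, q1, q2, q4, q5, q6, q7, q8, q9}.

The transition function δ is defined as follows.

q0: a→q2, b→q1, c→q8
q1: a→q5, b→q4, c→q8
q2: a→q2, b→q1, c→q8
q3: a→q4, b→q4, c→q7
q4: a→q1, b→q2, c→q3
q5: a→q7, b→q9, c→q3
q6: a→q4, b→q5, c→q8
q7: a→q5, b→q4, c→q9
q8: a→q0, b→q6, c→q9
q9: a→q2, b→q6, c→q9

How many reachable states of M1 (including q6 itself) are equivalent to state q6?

Initial partition by acceptance: {q0,q1,q2,q4,q5,q6,q7,q8,q9} | {q3}.
Split {q0,q1,q2,q4,q5,q6,q7,q8,q9} by δ(·,c) → {q0,q1,q2,q6,q7,q8,q9} and {q4,q5}.
On input a, block {q0,q1,q2,q6,q7,q8,q9} splits into {q0,q2,q8,q9} and {q1,q6,q7}.
No further refinement is possible. Final partition (4 blocks): {q0,q2,q8,q9} | {q3} | {q4,q5} | {q1,q6,q7}.
The equivalence class containing q6 is {q1,q6,q7}, of size 3.

3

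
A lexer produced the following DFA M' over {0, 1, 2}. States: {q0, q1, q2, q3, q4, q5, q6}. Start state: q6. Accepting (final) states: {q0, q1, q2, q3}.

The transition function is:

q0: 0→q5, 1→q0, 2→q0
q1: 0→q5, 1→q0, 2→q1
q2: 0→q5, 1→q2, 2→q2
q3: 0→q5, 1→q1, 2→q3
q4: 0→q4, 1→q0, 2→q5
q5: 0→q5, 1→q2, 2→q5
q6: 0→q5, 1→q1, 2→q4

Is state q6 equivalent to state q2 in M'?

First remove the unreachable states {q3}; 6 states remain.
P0 = {q0,q1,q2} | {q4,q5,q6}.
The partition is now stable with 2 blocks: {q0,q1,q2} | {q4,q5,q6}.
q6 and q2 end up in different blocks, so they are distinguishable. For instance, the string 'ε' is accepted from only q2.

No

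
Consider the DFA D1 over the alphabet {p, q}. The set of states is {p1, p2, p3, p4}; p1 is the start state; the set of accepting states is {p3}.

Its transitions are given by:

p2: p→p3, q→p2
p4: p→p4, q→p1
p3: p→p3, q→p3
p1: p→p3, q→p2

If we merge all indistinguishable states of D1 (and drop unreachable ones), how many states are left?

2

Reachable states from the start: {p1,p2,p3}. Unreachable: {p4} — drop them.
Initial partition by acceptance: {p3} | {p1,p2}.
No further refinement is possible. Final partition (2 blocks): {p3} | {p1,p2}.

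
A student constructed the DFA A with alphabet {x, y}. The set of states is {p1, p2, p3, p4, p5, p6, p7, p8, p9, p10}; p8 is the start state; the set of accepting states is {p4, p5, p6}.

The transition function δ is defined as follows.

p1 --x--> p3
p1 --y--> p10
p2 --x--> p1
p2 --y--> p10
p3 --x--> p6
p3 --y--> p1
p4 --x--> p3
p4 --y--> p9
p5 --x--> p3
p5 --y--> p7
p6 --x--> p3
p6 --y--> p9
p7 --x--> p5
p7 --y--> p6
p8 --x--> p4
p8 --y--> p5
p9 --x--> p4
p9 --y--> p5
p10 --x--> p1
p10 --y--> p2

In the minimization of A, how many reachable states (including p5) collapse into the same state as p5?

All states are reachable from the start state.
Initial partition by acceptance: {p4,p5,p6} | {p1,p2,p3,p7,p8,p9,p10}.
On input x, block {p1,p2,p3,p7,p8,p9,p10} splits into {p3,p7,p8,p9} and {p1,p2,p10}.
Refine {p3,p7,p8,p9} on symbol y: members go to different blocks, giving {p7,p8,p9} and {p3}.
Split {p1,p2,p10} by δ(·,x) → {p2,p10} and {p1}.
No further refinement is possible. Final partition (5 blocks): {p4,p5,p6} | {p7,p8,p9} | {p2,p10} | {p3} | {p1}.
State p5 belongs to the block {p4,p5,p6}, which has 3 states.

3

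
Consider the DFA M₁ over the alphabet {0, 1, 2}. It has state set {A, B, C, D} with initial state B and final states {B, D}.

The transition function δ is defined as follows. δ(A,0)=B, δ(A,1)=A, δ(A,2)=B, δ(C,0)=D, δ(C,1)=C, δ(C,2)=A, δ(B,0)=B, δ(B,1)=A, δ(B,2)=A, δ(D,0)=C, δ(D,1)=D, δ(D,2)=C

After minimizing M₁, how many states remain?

Reachable states from the start: {A,B}. Unreachable: {C,D} — drop them.
Initial partition by acceptance: {B} | {A}.
Stable partition: {B} | {A} — 2 equivalence classes.

2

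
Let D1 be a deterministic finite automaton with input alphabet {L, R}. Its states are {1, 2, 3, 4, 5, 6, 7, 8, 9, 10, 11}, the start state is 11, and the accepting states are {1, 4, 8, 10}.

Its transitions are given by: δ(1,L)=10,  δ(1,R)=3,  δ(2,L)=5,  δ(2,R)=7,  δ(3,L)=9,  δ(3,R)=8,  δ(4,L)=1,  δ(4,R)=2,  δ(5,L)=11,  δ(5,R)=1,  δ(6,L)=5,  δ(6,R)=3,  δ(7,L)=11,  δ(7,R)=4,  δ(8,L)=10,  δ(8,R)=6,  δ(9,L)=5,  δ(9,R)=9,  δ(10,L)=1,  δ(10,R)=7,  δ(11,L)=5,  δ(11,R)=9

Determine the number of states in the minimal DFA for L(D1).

P0 = {1,4,8,10} | {2,3,5,6,7,9,11}.
Refine {2,3,5,6,7,9,11} on symbol R: members go to different blocks, giving {2,6,9,11} and {3,5,7}.
Refine {1,4,8,10} on symbol R: members go to different blocks, giving {1,10} and {4,8}.
Split {2,6,9,11} by δ(·,R) → {2,6} and {9,11}.
Refine {3,5,7} on symbol R: members go to different blocks, giving {3,7} and {5}.
Stable partition: {1,10} | {2,6} | {3,7} | {4,8} | {9,11} | {5} — 6 equivalence classes.

6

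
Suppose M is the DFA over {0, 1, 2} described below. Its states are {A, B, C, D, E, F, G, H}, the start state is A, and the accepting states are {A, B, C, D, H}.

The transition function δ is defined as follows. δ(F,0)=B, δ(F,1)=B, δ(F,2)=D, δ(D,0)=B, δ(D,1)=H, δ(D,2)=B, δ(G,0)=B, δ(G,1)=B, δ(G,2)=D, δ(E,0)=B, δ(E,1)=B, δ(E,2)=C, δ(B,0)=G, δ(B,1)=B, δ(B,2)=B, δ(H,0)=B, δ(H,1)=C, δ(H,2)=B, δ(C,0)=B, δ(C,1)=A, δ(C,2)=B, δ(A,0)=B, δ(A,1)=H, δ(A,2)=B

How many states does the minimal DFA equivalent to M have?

3

Reachable states from the start: {A,B,C,D,G,H}. Unreachable: {E,F} — drop them.
Start with accepting vs non-accepting: {A,B,C,D,H} | {G}.
On input 0, block {A,B,C,D,H} splits into {A,C,D,H} and {B}.
No further refinement is possible. Final partition (3 blocks): {A,C,D,H} | {G} | {B}.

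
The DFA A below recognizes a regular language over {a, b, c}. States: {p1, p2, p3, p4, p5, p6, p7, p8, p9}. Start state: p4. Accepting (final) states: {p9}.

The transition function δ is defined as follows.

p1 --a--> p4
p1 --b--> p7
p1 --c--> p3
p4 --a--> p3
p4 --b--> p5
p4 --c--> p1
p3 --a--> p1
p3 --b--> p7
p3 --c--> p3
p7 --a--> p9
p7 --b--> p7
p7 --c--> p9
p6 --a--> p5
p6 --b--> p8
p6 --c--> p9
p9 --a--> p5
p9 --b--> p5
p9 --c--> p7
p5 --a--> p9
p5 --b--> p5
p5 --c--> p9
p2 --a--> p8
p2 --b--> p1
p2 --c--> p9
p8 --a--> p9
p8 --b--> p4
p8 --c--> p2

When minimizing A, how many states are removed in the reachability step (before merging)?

No path from p4 leads to p2, p6, p8; the other 6 states are all reachable.

3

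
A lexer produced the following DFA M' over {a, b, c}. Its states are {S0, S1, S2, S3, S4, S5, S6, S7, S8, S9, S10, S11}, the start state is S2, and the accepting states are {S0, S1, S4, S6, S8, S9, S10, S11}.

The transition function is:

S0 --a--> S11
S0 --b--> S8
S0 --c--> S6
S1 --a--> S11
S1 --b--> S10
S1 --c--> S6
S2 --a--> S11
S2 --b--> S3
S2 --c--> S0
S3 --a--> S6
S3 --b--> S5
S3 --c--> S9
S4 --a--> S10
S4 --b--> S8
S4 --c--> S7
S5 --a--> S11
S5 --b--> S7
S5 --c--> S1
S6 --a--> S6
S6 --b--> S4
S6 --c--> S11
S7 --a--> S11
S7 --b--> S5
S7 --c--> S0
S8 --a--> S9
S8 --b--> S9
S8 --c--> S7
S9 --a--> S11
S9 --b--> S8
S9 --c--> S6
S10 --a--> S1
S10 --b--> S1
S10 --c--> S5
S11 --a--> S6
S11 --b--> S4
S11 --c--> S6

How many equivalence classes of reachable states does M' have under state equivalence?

5

P0 = {S0,S1,S4,S6,S8,S9,S10,S11} | {S2,S3,S5,S7}.
On input c, block {S0,S1,S4,S6,S8,S9,S10,S11} splits into {S0,S1,S6,S9,S11} and {S4,S8,S10}.
Split {S4,S8,S10} by δ(·,a) → {S8,S10} and {S4}.
On input b, block {S0,S1,S6,S9,S11} splits into {S0,S1,S9} and {S6,S11}.
Stable partition: {S0,S1,S9} | {S2,S3,S5,S7} | {S8,S10} | {S4} | {S6,S11} — 5 equivalence classes.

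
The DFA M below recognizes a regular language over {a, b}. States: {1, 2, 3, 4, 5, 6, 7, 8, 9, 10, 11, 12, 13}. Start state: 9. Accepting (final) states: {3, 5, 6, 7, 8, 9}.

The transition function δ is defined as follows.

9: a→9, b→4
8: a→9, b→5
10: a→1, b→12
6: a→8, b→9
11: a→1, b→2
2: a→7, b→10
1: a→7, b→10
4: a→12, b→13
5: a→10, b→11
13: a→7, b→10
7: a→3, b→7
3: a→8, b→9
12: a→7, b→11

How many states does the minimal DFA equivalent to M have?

First remove the unreachable states {6}; 12 states remain.
P0 = {3,5,7,8,9} | {1,2,4,10,11,12,13}.
On input a, block {3,5,7,8,9} splits into {3,7,8,9} and {5}.
Refine {3,7,8,9} on symbol b: members go to different blocks, giving {3,7} and {8} and {9}.
On input a, block {3,7} splits into {3} and {7}.
Split {1,2,4,10,11,12,13} by δ(·,a) → {1,2,12,13} and {4,10,11}.
The partition is now stable with 7 blocks: {3} | {1,2,12,13} | {5} | {8} | {9} | {7} | {4,10,11}.

7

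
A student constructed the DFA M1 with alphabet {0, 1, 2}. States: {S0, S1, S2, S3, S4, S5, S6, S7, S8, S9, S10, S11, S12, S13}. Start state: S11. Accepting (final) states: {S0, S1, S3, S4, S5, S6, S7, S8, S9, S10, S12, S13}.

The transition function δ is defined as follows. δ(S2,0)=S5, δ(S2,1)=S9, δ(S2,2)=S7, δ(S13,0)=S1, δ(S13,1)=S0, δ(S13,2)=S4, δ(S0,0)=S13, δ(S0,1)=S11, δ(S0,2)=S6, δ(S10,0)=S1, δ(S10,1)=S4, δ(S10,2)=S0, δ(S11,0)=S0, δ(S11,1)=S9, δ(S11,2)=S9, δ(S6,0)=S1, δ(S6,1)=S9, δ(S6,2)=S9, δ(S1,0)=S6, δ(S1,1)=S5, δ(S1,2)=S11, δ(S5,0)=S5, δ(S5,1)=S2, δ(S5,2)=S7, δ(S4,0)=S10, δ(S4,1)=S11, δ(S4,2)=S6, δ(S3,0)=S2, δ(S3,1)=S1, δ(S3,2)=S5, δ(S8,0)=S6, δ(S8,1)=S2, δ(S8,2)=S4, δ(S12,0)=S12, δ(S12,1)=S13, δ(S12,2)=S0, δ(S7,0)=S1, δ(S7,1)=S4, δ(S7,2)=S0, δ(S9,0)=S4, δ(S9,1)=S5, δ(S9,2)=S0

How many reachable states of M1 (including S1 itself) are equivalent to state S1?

Reachable states from the start: {S0,S1,S2,S4,S5,S6,S7,S9,S10,S11,S13}. Unreachable: {S3,S8,S12} — drop them.
Initial partition by acceptance: {S0,S1,S4,S5,S6,S7,S9,S10,S13} | {S2,S11}.
On input 1, block {S0,S1,S4,S5,S6,S7,S9,S10,S13} splits into {S1,S6,S7,S9,S10,S13} and {S0,S4,S5}.
On input 0, block {S1,S6,S7,S9,S10,S13} splits into {S1,S6,S7,S10,S13} and {S9}.
On input 1, block {S1,S6,S7,S10,S13} splits into {S1,S7,S10,S13} and {S6}.
Split {S1,S7,S10,S13} by δ(·,0) → {S7,S10,S13} and {S1}.
Split {S2,S11} by δ(·,2) → {S2} and {S11}.
Refine {S0,S4,S5} on symbol 0: members go to different blocks, giving {S0,S4} and {S5}.
Stable partition: {S7,S10,S13} | {S2} | {S0,S4} | {S9} | {S6} | {S1} | {S11} | {S5} — 8 equivalence classes.
State S1 belongs to the block {S1}, which has 1 states.

1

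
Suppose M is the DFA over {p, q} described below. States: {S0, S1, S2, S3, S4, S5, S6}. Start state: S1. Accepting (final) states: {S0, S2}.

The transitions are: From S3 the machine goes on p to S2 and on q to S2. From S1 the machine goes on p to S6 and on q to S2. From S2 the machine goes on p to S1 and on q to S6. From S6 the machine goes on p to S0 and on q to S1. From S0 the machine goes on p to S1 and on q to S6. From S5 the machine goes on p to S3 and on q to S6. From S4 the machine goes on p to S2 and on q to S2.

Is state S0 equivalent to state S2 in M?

First remove the unreachable states {S3,S4,S5}; 4 states remain.
P0 = {S0,S2} | {S1,S6}.
Split {S1,S6} by δ(·,p) → {S1} and {S6}.
The partition is now stable with 3 blocks: {S0,S2} | {S1} | {S6}.
S0 and S2 lie in the same block of the stable partition, so they are equivalent — no string distinguishes them.

Yes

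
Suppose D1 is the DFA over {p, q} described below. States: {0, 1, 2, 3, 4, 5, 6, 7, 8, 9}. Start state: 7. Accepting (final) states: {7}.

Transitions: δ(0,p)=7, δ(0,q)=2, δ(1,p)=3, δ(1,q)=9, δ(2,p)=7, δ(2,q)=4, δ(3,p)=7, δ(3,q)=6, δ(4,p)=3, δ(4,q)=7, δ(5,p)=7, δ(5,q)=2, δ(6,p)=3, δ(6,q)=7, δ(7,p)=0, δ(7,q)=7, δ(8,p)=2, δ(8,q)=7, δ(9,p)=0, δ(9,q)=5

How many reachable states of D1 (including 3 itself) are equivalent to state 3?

First remove the unreachable states {1,5,8,9}; 6 states remain.
P0 = {7} | {0,2,3,4,6}.
Split {0,2,3,4,6} by δ(·,p) → {0,2,3} and {4,6}.
Refine {0,2,3} on symbol q: members go to different blocks, giving {2,3} and {0}.
No further refinement is possible. Final partition (4 blocks): {7} | {2,3} | {4,6} | {0}.
The equivalence class containing 3 is {2,3}, of size 2.

2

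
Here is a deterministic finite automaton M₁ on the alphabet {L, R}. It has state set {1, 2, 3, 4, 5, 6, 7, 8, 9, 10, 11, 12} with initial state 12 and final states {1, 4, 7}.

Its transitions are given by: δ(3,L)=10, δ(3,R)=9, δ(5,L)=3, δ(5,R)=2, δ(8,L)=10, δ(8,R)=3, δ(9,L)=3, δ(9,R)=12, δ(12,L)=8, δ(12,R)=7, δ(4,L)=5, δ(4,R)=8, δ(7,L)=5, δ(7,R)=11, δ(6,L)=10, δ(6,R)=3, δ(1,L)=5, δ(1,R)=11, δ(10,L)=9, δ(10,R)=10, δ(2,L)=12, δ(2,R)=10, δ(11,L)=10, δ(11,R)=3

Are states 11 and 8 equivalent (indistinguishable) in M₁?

Yes

States {1,4,6} cannot be reached from the start state, so discard them.
Start with accepting vs non-accepting: {7} | {2,3,5,8,9,10,11,12}.
On input R, block {2,3,5,8,9,10,11,12} splits into {2,3,5,8,9,10,11} and {12}.
On input L, block {2,3,5,8,9,10,11} splits into {3,5,8,9,10,11} and {2}.
Refine {3,5,8,9,10,11} on symbol R: members go to different blocks, giving {3,8,10,11} and {5} and {9}.
Split {3,8,10,11} by δ(·,L) → {3,8,11} and {10}.
On input R, block {3,8,11} splits into {8,11} and {3}.
The partition is now stable with 8 blocks: {7} | {8,11} | {12} | {2} | {5} | {9} | {10} | {3}.
11 and 8 lie in the same block of the stable partition, so they are equivalent — no string distinguishes them.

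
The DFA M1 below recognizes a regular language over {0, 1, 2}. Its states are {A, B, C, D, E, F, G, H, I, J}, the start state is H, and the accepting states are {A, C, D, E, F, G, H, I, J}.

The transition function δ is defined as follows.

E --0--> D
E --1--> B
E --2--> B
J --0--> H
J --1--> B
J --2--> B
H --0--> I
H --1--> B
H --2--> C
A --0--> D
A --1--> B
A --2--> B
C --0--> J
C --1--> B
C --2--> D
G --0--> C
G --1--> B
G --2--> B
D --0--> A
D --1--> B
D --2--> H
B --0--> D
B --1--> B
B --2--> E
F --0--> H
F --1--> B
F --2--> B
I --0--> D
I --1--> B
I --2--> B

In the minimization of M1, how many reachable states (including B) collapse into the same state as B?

1

First remove the unreachable states {F,G}; 8 states remain.
P0 = {A,C,D,E,H,I,J} | {B}.
Refine {A,C,D,E,H,I,J} on symbol 2: members go to different blocks, giving {A,E,I,J} and {C,D,H}.
The partition is now stable with 3 blocks: {A,E,I,J} | {B} | {C,D,H}.
State B belongs to the block {B}, which has 1 states.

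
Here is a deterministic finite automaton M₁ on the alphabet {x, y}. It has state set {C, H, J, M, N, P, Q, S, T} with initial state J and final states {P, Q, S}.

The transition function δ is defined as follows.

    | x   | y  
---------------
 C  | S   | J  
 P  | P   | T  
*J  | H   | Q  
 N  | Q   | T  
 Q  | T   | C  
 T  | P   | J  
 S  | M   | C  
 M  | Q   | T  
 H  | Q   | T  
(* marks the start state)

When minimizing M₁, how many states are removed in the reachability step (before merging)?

BFS from J reaches {C, H, J, M, P, Q, S, T}; the 1 state(s) N are never visited.

1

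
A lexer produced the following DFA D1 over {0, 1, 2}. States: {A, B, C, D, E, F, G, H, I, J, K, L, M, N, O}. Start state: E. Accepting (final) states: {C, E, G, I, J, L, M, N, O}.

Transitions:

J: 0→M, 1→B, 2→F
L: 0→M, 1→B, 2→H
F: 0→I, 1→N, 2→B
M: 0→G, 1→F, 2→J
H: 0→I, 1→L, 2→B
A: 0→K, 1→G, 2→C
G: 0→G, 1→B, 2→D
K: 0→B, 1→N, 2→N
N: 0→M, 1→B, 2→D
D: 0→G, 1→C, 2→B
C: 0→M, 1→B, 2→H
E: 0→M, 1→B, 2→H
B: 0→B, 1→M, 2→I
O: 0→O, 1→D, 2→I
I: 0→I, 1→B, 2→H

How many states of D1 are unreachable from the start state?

BFS from E reaches {B, C, D, E, F, G, H, I, J, L, M, N}; the 3 state(s) A, K, O are never visited.

3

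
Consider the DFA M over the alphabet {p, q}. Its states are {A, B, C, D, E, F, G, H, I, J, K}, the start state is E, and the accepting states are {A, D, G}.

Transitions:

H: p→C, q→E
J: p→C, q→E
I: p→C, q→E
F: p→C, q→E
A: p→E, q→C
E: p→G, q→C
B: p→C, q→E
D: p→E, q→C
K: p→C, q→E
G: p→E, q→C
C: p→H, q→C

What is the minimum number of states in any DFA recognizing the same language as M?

States {A,B,D,F,I,J,K} cannot be reached from the start state, so discard them.
P0 = {G} | {C,E,H}.
On input p, block {C,E,H} splits into {C,H} and {E}.
On input q, block {C,H} splits into {C} and {H}.
Stable partition: {G} | {C} | {E} | {H} — 4 equivalence classes.

4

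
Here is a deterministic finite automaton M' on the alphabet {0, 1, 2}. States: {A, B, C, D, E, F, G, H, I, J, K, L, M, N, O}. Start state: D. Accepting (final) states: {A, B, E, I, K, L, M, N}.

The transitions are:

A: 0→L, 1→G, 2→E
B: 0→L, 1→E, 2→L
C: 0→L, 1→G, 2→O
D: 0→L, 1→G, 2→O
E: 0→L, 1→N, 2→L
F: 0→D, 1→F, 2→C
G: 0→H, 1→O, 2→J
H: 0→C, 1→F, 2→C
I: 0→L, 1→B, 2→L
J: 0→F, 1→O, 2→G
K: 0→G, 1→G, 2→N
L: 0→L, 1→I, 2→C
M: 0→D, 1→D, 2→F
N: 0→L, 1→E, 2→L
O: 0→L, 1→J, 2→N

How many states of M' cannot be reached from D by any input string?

3

Starting at D and following transitions, the reachable set is {B, C, D, E, F, G, H, I, J, L, N, O}. That leaves A, K, M unreachable — 3 in total.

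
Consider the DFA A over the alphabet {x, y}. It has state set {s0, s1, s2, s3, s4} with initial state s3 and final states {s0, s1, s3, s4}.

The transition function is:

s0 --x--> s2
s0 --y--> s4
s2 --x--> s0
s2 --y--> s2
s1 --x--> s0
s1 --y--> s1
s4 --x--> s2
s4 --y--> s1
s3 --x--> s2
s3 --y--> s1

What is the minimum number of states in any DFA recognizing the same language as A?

4

Initial partition by acceptance: {s0,s1,s3,s4} | {s2}.
Split {s0,s1,s3,s4} by δ(·,x) → {s0,s3,s4} and {s1}.
Split {s0,s3,s4} by δ(·,y) → {s3,s4} and {s0}.
Stable partition: {s3,s4} | {s2} | {s1} | {s0} — 4 equivalence classes.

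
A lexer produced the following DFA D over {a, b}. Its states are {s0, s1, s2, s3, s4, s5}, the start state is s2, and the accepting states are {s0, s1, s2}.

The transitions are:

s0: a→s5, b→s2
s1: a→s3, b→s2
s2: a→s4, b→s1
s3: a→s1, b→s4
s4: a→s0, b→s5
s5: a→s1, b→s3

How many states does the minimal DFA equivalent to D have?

P0 = {s0,s1,s2} | {s3,s4,s5}.
Stable partition: {s0,s1,s2} | {s3,s4,s5} — 2 equivalence classes.

2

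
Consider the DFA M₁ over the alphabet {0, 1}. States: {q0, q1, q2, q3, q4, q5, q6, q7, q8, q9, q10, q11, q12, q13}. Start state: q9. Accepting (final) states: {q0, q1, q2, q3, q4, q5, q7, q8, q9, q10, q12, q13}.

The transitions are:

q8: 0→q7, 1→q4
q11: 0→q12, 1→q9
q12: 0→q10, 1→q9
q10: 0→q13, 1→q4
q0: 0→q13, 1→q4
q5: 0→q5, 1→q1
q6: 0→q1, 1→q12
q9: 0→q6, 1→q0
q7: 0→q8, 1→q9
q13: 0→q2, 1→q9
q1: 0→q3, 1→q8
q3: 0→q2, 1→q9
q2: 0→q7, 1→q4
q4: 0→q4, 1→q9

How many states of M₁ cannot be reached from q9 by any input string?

BFS from q9 reaches {q0, q1, q2, q3, q4, q6, q7, q8, q9, q10, q12, q13}; the 2 state(s) q5, q11 are never visited.

2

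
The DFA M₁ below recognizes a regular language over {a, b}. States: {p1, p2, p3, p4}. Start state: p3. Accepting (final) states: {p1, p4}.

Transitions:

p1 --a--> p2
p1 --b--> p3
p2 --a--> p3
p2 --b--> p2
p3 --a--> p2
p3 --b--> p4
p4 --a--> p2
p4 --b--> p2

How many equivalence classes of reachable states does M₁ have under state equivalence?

First remove the unreachable states {p1}; 3 states remain.
Initial partition by acceptance: {p4} | {p2,p3}.
Split {p2,p3} by δ(·,b) → {p2} and {p3}.
The partition is now stable with 3 blocks: {p4} | {p2} | {p3}.

3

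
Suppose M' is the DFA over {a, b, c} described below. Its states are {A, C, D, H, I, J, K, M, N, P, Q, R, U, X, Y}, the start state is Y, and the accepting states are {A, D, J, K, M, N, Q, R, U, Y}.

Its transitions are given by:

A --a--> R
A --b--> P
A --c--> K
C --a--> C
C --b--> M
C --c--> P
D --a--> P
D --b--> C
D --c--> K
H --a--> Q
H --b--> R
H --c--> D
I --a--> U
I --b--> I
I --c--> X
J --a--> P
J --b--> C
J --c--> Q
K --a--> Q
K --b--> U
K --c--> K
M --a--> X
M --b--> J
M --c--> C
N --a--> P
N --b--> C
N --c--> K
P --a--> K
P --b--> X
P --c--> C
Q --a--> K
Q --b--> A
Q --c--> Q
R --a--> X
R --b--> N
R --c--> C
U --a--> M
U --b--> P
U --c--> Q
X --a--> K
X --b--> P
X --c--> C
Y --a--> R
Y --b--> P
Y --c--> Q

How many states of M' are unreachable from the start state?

3

No path from Y leads to D, H, I; the other 12 states are all reachable.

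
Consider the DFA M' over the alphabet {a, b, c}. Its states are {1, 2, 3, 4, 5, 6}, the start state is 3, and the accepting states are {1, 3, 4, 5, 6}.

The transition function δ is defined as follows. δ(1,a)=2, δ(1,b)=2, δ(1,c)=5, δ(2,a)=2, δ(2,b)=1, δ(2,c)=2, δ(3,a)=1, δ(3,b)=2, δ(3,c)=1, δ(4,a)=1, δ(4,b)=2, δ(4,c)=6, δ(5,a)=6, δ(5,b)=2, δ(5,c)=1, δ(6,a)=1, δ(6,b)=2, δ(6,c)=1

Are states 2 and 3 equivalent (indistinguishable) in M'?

First remove the unreachable states {4}; 5 states remain.
Start with accepting vs non-accepting: {1,3,5,6} | {2}.
Split {1,3,5,6} by δ(·,a) → {3,5,6} and {1}.
Split {3,5,6} by δ(·,a) → {3,6} and {5}.
The partition is now stable with 4 blocks: {3,6} | {2} | {1} | {5}.
2 and 3 end up in different blocks, so they are distinguishable. For instance, the string 'ε' is accepted from only 3.

No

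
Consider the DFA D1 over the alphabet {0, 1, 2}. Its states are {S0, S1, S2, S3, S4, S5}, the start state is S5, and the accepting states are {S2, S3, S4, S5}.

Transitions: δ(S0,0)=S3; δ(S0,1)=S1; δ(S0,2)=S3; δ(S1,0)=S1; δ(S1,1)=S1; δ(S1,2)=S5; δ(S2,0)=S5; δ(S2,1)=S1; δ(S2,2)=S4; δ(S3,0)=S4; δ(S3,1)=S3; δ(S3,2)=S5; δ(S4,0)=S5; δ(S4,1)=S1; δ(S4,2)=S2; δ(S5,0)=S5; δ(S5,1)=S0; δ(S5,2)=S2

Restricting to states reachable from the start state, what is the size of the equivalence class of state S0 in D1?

1

Start with accepting vs non-accepting: {S2,S3,S4,S5} | {S0,S1}.
On input 1, block {S2,S3,S4,S5} splits into {S2,S4,S5} and {S3}.
On input 0, block {S0,S1} splits into {S0} and {S1}.
Refine {S2,S4,S5} on symbol 1: members go to different blocks, giving {S2,S4} and {S5}.
The partition is now stable with 5 blocks: {S2,S4} | {S0} | {S3} | {S1} | {S5}.
The equivalence class containing S0 is {S0}, of size 1.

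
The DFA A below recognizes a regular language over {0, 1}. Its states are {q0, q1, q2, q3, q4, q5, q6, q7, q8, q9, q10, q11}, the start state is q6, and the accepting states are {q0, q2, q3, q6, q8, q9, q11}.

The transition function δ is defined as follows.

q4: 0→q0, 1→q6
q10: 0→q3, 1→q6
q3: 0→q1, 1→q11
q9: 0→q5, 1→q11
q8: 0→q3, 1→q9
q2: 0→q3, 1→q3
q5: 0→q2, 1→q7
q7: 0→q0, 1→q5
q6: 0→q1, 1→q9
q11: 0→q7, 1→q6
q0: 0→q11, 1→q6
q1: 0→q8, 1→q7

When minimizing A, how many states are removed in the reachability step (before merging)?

Starting at q6 and following transitions, the reachable set is {q0, q1, q2, q3, q5, q6, q7, q8, q9, q11}. That leaves q4, q10 unreachable — 2 in total.

2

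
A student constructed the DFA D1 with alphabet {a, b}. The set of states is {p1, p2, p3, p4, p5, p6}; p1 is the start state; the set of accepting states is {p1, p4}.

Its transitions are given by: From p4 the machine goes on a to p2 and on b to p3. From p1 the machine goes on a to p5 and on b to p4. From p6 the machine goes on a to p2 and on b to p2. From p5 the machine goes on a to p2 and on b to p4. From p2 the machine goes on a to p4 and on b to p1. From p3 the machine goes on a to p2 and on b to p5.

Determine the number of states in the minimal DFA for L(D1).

5

First remove the unreachable states {p6}; 5 states remain.
P0 = {p1,p4} | {p2,p3,p5}.
Split {p1,p4} by δ(·,b) → {p1} and {p4}.
On input a, block {p2,p3,p5} splits into {p3,p5} and {p2}.
On input b, block {p3,p5} splits into {p3} and {p5}.
The partition is now stable with 5 blocks: {p1} | {p3} | {p4} | {p2} | {p5}.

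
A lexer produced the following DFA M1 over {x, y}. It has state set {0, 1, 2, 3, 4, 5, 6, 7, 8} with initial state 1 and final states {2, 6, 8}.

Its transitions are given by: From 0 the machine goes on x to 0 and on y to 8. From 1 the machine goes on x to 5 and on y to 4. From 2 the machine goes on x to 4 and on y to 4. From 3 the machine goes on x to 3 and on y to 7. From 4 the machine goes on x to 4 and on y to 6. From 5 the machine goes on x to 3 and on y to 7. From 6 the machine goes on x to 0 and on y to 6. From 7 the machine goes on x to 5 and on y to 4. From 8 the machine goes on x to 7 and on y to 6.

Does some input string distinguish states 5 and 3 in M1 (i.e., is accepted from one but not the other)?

No

First remove the unreachable states {2}; 8 states remain.
Start with accepting vs non-accepting: {6,8} | {0,1,3,4,5,7}.
Refine {0,1,3,4,5,7} on symbol y: members go to different blocks, giving {1,3,5,7} and {0,4}.
Refine {6,8} on symbol x: members go to different blocks, giving {6} and {8}.
Refine {1,3,5,7} on symbol y: members go to different blocks, giving {1,7} and {3,5}.
Refine {0,4} on symbol y: members go to different blocks, giving {0} and {4}.
Stable partition: {6} | {1,7} | {0} | {8} | {3,5} | {4} — 6 equivalence classes.
5 and 3 lie in the same block of the stable partition, so they are equivalent — no string distinguishes them.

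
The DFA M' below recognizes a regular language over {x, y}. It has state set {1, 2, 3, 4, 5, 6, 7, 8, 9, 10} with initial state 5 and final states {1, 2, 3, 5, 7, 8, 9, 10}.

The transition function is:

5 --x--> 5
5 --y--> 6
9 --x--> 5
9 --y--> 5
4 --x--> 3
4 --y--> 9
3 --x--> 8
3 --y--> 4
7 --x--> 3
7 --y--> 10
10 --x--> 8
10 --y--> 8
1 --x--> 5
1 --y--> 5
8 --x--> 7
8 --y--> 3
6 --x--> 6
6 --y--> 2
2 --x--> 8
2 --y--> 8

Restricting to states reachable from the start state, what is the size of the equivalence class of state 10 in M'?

First remove the unreachable states {1}; 9 states remain.
Initial partition by acceptance: {2,3,5,7,8,9,10} | {4,6}.
Refine {2,3,5,7,8,9,10} on symbol y: members go to different blocks, giving {2,7,8,9,10} and {3,5}.
Split {2,7,8,9,10} by δ(·,x) → {2,8,10} and {7,9}.
Split {2,8,10} by δ(·,x) → {2,10} and {8}.
On input x, block {4,6} splits into {4} and {6}.
Refine {3,5} on symbol x: members go to different blocks, giving {3} and {5}.
Split {7,9} by δ(·,x) → {7} and {9}.
The partition is now stable with 8 blocks: {2,10} | {4} | {3} | {7} | {8} | {6} | {5} | {9}.
The equivalence class containing 10 is {2,10}, of size 2.

2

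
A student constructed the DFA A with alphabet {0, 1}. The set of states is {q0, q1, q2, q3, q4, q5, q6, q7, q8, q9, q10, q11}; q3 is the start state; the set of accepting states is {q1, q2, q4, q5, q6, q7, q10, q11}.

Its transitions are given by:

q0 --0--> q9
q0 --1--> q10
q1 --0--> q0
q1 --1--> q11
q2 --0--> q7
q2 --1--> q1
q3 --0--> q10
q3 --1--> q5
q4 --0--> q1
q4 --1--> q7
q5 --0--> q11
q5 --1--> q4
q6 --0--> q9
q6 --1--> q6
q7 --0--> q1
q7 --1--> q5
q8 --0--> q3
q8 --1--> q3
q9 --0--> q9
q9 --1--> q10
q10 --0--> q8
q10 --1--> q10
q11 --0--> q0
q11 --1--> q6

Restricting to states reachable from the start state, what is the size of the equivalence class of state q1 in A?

Reachable states from the start: {q0,q1,q3,q4,q5,q6,q7,q8,q9,q10,q11}. Unreachable: {q2} — drop them.
Start with accepting vs non-accepting: {q1,q4,q5,q6,q7,q10,q11} | {q0,q3,q8,q9}.
On input 0, block {q1,q4,q5,q6,q7,q10,q11} splits into {q1,q6,q10,q11} and {q4,q5,q7}.
Split {q0,q3,q8,q9} by δ(·,0) → {q0,q8,q9} and {q3}.
Split {q0,q8,q9} by δ(·,0) → {q0,q9} and {q8}.
Refine {q1,q6,q10,q11} on symbol 0: members go to different blocks, giving {q1,q6,q11} and {q10}.
The partition is now stable with 6 blocks: {q1,q6,q11} | {q0,q9} | {q4,q5,q7} | {q3} | {q8} | {q10}.
State q1 belongs to the block {q1,q6,q11}, which has 3 states.

3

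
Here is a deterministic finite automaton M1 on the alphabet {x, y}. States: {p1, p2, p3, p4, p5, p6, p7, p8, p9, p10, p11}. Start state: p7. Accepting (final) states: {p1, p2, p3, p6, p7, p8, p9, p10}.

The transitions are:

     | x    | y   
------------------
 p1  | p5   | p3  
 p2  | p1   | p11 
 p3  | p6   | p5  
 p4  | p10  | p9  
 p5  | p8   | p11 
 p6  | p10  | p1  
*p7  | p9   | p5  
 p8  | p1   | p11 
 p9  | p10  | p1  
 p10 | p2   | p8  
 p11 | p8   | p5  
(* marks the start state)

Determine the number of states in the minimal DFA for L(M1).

Reachable states from the start: {p1,p2,p3,p5,p6,p7,p8,p9,p10,p11}. Unreachable: {p4} — drop them.
P0 = {p1,p2,p3,p6,p7,p8,p9,p10} | {p5,p11}.
On input x, block {p1,p2,p3,p6,p7,p8,p9,p10} splits into {p2,p3,p6,p7,p8,p9,p10} and {p1}.
Refine {p2,p3,p6,p7,p8,p9,p10} on symbol x: members go to different blocks, giving {p3,p6,p7,p9,p10} and {p2,p8}.
Refine {p3,p6,p7,p9,p10} on symbol x: members go to different blocks, giving {p3,p6,p7,p9} and {p10}.
Refine {p3,p6,p7,p9} on symbol x: members go to different blocks, giving {p3,p7} and {p6,p9}.
The partition is now stable with 6 blocks: {p3,p7} | {p5,p11} | {p1} | {p2,p8} | {p10} | {p6,p9}.

6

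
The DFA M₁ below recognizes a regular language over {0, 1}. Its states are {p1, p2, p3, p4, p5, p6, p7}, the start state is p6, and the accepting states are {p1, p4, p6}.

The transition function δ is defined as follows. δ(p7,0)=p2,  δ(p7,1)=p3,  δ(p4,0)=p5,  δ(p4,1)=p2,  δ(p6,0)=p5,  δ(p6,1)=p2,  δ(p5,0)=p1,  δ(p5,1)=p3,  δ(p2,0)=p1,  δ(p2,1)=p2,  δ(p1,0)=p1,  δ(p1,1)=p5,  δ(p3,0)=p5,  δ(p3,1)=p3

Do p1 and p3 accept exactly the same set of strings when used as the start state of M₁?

No

First remove the unreachable states {p4,p7}; 5 states remain.
Start with accepting vs non-accepting: {p1,p6} | {p2,p3,p5}.
Split {p1,p6} by δ(·,0) → {p1} and {p6}.
Refine {p2,p3,p5} on symbol 0: members go to different blocks, giving {p2,p5} and {p3}.
Split {p2,p5} by δ(·,1) → {p2} and {p5}.
No further refinement is possible. Final partition (5 blocks): {p1} | {p2} | {p6} | {p3} | {p5}.
p1 and p3 end up in different blocks, so they are distinguishable. For instance, the string 'ε' is accepted from only p1.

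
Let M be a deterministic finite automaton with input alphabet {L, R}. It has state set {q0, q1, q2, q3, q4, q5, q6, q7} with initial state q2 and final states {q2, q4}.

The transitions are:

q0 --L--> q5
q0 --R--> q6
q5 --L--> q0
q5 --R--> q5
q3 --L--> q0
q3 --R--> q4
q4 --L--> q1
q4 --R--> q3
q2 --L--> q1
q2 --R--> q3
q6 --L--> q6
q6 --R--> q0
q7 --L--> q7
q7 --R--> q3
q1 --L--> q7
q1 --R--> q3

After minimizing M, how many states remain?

All states are reachable from the start state.
Start with accepting vs non-accepting: {q2,q4} | {q0,q1,q3,q5,q6,q7}.
Refine {q0,q1,q3,q5,q6,q7} on symbol R: members go to different blocks, giving {q0,q1,q5,q6,q7} and {q3}.
On input R, block {q0,q1,q5,q6,q7} splits into {q0,q5,q6} and {q1,q7}.
The partition is now stable with 4 blocks: {q2,q4} | {q0,q5,q6} | {q3} | {q1,q7}.

4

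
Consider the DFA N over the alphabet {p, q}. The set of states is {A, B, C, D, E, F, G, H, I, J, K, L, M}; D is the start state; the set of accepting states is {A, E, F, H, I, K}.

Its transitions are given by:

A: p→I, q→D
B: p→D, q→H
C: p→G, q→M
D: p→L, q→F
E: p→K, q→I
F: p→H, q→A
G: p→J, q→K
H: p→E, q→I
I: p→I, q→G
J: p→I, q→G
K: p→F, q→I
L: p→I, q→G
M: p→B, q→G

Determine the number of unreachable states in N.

3

Starting at D and following transitions, the reachable set is {A, D, E, F, G, H, I, J, K, L}. That leaves B, C, M unreachable — 3 in total.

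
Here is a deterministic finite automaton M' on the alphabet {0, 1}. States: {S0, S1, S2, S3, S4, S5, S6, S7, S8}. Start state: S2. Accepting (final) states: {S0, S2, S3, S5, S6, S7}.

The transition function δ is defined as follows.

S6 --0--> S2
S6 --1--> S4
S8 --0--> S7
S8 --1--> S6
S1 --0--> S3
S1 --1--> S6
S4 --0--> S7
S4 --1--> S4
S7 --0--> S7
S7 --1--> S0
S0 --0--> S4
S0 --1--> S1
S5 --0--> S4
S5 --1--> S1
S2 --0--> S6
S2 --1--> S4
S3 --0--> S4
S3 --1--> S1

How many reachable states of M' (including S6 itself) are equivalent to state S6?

States {S5,S8} cannot be reached from the start state, so discard them.
Initial partition by acceptance: {S0,S2,S3,S6,S7} | {S1,S4}.
Refine {S0,S2,S3,S6,S7} on symbol 0: members go to different blocks, giving {S2,S6,S7} and {S0,S3}.
Refine {S2,S6,S7} on symbol 1: members go to different blocks, giving {S2,S6} and {S7}.
Split {S1,S4} by δ(·,0) → {S1} and {S4}.
Stable partition: {S2,S6} | {S1} | {S0,S3} | {S7} | {S4} — 5 equivalence classes.
State S6 belongs to the block {S2,S6}, which has 2 states.

2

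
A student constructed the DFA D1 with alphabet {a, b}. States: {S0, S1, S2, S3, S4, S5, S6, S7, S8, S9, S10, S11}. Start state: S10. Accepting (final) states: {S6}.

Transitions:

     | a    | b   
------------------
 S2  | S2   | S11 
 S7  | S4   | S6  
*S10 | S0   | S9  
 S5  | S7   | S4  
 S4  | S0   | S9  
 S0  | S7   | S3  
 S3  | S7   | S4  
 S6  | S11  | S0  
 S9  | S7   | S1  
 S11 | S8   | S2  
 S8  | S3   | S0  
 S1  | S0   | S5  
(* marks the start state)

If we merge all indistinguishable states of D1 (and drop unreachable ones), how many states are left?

8

Every state is reachable, so we keep all 12.
Start with accepting vs non-accepting: {S6} | {S0,S1,S2,S3,S4,S5,S7,S8,S9,S10,S11}.
Refine {S0,S1,S2,S3,S4,S5,S7,S8,S9,S10,S11} on symbol b: members go to different blocks, giving {S0,S1,S2,S3,S4,S5,S8,S9,S10,S11} and {S7}.
Split {S0,S1,S2,S3,S4,S5,S8,S9,S10,S11} by δ(·,a) → {S1,S2,S4,S8,S10,S11} and {S0,S3,S5,S9}.
On input a, block {S1,S2,S4,S8,S10,S11} splits into {S1,S4,S8,S10} and {S2,S11}.
Split {S0,S3,S5,S9} by δ(·,b) → {S3,S5,S9} and {S0}.
On input a, block {S1,S4,S8,S10} splits into {S1,S4,S10} and {S8}.
Split {S2,S11} by δ(·,a) → {S2} and {S11}.
The partition is now stable with 8 blocks: {S6} | {S1,S4,S10} | {S7} | {S3,S5,S9} | {S2} | {S0} | {S8} | {S11}.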